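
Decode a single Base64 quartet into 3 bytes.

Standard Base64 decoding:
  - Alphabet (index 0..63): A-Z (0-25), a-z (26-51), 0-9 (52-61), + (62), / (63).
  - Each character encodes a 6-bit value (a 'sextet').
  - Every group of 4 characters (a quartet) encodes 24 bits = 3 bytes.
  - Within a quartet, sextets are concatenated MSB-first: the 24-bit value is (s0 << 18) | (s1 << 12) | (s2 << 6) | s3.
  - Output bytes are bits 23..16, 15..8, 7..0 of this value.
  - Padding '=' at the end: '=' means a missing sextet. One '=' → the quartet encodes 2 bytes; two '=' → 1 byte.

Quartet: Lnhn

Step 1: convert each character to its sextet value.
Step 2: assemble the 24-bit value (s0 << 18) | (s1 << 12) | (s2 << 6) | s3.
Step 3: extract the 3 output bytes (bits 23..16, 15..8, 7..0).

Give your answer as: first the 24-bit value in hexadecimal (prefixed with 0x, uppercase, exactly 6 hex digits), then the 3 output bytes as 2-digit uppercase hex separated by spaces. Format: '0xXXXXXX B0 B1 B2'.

Sextets: L=11, n=39, h=33, n=39
24-bit: (11<<18) | (39<<12) | (33<<6) | 39
      = 0x2C0000 | 0x027000 | 0x000840 | 0x000027
      = 0x2E7867
Bytes: (v>>16)&0xFF=2E, (v>>8)&0xFF=78, v&0xFF=67

Answer: 0x2E7867 2E 78 67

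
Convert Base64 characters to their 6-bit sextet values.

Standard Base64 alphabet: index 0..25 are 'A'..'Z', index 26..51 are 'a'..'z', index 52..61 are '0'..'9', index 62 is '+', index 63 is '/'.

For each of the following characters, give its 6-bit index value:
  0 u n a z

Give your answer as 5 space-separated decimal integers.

Answer: 52 46 39 26 51

Derivation:
'0': 0..9 range, 52 + ord('0') − ord('0') = 52
'u': a..z range, 26 + ord('u') − ord('a') = 46
'n': a..z range, 26 + ord('n') − ord('a') = 39
'a': a..z range, 26 + ord('a') − ord('a') = 26
'z': a..z range, 26 + ord('z') − ord('a') = 51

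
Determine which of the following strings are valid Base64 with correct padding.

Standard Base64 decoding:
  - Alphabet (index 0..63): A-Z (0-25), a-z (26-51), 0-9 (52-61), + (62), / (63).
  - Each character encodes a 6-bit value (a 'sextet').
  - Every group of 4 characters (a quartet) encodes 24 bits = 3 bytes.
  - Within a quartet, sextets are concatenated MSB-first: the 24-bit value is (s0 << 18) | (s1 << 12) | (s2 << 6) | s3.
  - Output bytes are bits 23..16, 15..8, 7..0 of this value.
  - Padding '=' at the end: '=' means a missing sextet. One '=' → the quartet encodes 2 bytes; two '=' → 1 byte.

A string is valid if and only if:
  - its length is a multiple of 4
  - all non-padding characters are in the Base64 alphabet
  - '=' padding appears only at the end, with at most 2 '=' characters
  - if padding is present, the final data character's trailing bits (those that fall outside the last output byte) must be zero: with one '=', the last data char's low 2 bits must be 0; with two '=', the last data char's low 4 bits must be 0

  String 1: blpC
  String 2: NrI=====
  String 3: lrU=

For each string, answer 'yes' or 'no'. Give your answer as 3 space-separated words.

String 1: 'blpC' → valid
String 2: 'NrI=====' → invalid (5 pad chars (max 2))
String 3: 'lrU=' → valid

Answer: yes no yes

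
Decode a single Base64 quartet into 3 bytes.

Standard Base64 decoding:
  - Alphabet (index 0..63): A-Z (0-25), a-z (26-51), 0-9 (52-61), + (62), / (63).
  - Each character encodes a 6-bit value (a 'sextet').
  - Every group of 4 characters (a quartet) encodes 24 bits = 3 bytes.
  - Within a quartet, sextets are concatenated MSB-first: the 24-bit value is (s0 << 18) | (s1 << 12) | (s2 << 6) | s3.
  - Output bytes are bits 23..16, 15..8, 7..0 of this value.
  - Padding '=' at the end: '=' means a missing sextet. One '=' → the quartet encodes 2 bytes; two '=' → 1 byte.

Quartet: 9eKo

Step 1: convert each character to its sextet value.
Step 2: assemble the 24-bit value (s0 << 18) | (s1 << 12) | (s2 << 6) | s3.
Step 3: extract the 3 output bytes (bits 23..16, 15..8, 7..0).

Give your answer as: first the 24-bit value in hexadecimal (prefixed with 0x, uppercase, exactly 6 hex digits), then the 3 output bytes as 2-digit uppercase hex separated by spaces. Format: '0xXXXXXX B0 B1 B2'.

Answer: 0xF5E2A8 F5 E2 A8

Derivation:
Sextets: 9=61, e=30, K=10, o=40
24-bit: (61<<18) | (30<<12) | (10<<6) | 40
      = 0xF40000 | 0x01E000 | 0x000280 | 0x000028
      = 0xF5E2A8
Bytes: (v>>16)&0xFF=F5, (v>>8)&0xFF=E2, v&0xFF=A8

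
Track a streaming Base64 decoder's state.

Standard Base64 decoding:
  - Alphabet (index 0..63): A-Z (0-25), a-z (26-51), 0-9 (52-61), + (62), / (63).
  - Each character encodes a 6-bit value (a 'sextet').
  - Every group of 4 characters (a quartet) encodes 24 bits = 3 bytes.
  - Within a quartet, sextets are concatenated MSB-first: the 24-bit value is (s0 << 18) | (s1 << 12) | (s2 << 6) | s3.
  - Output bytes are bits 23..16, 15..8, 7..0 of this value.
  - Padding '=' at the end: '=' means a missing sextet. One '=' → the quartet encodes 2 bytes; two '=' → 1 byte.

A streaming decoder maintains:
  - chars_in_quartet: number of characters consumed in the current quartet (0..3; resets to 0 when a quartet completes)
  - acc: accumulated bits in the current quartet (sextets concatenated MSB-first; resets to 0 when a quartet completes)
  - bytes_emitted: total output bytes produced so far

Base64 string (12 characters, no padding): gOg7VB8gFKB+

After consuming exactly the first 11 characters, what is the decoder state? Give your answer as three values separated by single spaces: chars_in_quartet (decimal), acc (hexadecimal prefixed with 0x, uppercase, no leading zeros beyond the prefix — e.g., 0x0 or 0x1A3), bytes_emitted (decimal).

Answer: 3 0x5281 6

Derivation:
After char 0 ('g'=32): chars_in_quartet=1 acc=0x20 bytes_emitted=0
After char 1 ('O'=14): chars_in_quartet=2 acc=0x80E bytes_emitted=0
After char 2 ('g'=32): chars_in_quartet=3 acc=0x203A0 bytes_emitted=0
After char 3 ('7'=59): chars_in_quartet=4 acc=0x80E83B -> emit 80 E8 3B, reset; bytes_emitted=3
After char 4 ('V'=21): chars_in_quartet=1 acc=0x15 bytes_emitted=3
After char 5 ('B'=1): chars_in_quartet=2 acc=0x541 bytes_emitted=3
After char 6 ('8'=60): chars_in_quartet=3 acc=0x1507C bytes_emitted=3
After char 7 ('g'=32): chars_in_quartet=4 acc=0x541F20 -> emit 54 1F 20, reset; bytes_emitted=6
After char 8 ('F'=5): chars_in_quartet=1 acc=0x5 bytes_emitted=6
After char 9 ('K'=10): chars_in_quartet=2 acc=0x14A bytes_emitted=6
After char 10 ('B'=1): chars_in_quartet=3 acc=0x5281 bytes_emitted=6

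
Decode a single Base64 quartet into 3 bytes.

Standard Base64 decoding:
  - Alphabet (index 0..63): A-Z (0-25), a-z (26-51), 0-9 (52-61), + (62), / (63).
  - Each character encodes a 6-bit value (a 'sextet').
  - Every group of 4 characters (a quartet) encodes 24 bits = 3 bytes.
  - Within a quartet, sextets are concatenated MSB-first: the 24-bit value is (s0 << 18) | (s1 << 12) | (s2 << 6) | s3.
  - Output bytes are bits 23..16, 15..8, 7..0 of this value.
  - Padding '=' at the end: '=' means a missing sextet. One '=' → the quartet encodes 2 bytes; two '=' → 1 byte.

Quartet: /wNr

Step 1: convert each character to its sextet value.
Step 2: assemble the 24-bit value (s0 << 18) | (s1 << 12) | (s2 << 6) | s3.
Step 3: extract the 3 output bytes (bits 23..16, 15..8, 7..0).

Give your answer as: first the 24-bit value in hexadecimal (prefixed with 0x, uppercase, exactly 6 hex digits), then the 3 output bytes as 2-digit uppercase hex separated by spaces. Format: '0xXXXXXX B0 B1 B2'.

Sextets: /=63, w=48, N=13, r=43
24-bit: (63<<18) | (48<<12) | (13<<6) | 43
      = 0xFC0000 | 0x030000 | 0x000340 | 0x00002B
      = 0xFF036B
Bytes: (v>>16)&0xFF=FF, (v>>8)&0xFF=03, v&0xFF=6B

Answer: 0xFF036B FF 03 6B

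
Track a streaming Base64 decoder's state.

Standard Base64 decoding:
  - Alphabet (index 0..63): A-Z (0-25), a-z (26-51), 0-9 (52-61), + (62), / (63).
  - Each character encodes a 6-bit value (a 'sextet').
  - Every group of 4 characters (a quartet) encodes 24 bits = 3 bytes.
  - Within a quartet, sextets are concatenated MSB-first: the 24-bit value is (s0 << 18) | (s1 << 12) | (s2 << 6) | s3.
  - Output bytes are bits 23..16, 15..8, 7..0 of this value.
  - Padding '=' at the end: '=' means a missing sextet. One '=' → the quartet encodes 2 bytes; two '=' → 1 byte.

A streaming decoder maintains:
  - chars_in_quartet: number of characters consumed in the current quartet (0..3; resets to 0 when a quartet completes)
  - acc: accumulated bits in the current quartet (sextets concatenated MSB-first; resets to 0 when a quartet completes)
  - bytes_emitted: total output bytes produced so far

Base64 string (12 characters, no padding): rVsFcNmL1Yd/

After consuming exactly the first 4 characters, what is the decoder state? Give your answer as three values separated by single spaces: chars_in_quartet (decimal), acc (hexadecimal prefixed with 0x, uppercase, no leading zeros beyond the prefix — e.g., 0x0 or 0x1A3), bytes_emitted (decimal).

Answer: 0 0x0 3

Derivation:
After char 0 ('r'=43): chars_in_quartet=1 acc=0x2B bytes_emitted=0
After char 1 ('V'=21): chars_in_quartet=2 acc=0xAD5 bytes_emitted=0
After char 2 ('s'=44): chars_in_quartet=3 acc=0x2B56C bytes_emitted=0
After char 3 ('F'=5): chars_in_quartet=4 acc=0xAD5B05 -> emit AD 5B 05, reset; bytes_emitted=3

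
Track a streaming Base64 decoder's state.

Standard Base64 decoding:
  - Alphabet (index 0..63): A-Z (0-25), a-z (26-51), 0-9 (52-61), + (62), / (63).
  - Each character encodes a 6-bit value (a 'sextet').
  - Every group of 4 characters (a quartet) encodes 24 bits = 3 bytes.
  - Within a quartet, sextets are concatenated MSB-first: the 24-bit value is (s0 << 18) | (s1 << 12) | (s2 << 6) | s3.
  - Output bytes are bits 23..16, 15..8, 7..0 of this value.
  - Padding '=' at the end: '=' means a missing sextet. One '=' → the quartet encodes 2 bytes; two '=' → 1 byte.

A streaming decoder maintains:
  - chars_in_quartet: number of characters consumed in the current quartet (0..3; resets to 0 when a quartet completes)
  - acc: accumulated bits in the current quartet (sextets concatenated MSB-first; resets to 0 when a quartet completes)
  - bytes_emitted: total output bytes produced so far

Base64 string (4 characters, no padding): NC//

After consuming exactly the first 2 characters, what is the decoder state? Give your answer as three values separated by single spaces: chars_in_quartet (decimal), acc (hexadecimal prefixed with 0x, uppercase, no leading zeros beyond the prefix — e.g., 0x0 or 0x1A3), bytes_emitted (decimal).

After char 0 ('N'=13): chars_in_quartet=1 acc=0xD bytes_emitted=0
After char 1 ('C'=2): chars_in_quartet=2 acc=0x342 bytes_emitted=0

Answer: 2 0x342 0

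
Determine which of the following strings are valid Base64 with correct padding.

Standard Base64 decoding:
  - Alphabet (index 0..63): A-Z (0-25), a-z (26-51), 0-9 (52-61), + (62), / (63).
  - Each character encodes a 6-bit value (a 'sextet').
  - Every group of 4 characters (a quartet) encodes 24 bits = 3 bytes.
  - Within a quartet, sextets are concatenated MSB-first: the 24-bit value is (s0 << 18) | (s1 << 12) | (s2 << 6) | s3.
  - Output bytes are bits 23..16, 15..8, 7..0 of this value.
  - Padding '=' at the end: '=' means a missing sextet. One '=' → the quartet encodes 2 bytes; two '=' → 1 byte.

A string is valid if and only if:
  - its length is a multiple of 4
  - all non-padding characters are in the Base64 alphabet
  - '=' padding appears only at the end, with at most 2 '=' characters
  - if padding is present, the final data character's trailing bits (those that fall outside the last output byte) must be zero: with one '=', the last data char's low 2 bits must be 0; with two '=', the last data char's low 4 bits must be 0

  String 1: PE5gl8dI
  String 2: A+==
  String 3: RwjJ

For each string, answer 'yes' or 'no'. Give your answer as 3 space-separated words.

String 1: 'PE5gl8dI' → valid
String 2: 'A+==' → invalid (bad trailing bits)
String 3: 'RwjJ' → valid

Answer: yes no yes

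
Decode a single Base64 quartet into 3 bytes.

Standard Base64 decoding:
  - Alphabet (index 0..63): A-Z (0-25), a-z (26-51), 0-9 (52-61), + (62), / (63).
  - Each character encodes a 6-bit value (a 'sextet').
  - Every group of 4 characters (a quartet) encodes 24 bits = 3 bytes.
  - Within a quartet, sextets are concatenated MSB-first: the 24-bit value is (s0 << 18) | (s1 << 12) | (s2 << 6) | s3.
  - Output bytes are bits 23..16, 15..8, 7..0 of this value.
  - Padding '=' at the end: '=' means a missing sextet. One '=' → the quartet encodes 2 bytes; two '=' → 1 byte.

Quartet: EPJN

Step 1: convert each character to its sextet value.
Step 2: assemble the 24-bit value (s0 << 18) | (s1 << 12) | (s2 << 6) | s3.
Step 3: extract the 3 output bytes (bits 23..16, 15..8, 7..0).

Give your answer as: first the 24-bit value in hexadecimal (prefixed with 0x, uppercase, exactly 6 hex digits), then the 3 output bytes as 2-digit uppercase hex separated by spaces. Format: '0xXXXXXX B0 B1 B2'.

Sextets: E=4, P=15, J=9, N=13
24-bit: (4<<18) | (15<<12) | (9<<6) | 13
      = 0x100000 | 0x00F000 | 0x000240 | 0x00000D
      = 0x10F24D
Bytes: (v>>16)&0xFF=10, (v>>8)&0xFF=F2, v&0xFF=4D

Answer: 0x10F24D 10 F2 4D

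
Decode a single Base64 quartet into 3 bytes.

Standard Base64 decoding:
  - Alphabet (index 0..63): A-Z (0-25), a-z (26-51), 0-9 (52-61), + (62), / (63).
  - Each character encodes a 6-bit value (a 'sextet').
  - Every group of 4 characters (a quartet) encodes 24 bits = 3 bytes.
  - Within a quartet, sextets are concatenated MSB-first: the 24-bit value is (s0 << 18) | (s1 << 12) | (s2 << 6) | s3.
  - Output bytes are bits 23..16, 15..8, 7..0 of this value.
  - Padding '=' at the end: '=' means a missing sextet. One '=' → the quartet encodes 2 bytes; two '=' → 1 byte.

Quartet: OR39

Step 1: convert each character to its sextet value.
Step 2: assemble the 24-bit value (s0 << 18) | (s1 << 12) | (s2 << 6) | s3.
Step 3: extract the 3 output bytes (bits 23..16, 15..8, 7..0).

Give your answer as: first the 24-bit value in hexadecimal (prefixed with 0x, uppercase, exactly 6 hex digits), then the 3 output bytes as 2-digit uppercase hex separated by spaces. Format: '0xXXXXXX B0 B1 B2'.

Answer: 0x391DFD 39 1D FD

Derivation:
Sextets: O=14, R=17, 3=55, 9=61
24-bit: (14<<18) | (17<<12) | (55<<6) | 61
      = 0x380000 | 0x011000 | 0x000DC0 | 0x00003D
      = 0x391DFD
Bytes: (v>>16)&0xFF=39, (v>>8)&0xFF=1D, v&0xFF=FD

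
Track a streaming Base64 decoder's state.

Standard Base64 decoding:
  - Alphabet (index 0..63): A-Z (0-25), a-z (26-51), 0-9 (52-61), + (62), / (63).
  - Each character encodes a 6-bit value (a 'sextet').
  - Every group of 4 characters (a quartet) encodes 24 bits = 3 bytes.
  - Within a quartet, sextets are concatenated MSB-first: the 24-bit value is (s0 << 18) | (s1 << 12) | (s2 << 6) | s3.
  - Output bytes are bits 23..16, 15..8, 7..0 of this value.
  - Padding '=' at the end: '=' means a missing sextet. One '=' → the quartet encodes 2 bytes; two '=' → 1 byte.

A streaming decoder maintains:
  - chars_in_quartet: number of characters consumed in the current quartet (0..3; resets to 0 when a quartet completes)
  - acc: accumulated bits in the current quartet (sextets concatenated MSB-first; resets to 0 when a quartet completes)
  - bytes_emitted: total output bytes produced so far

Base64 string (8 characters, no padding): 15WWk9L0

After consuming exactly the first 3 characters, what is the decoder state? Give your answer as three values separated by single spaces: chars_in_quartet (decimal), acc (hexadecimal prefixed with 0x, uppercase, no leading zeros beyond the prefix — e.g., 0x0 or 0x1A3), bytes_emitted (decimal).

After char 0 ('1'=53): chars_in_quartet=1 acc=0x35 bytes_emitted=0
After char 1 ('5'=57): chars_in_quartet=2 acc=0xD79 bytes_emitted=0
After char 2 ('W'=22): chars_in_quartet=3 acc=0x35E56 bytes_emitted=0

Answer: 3 0x35E56 0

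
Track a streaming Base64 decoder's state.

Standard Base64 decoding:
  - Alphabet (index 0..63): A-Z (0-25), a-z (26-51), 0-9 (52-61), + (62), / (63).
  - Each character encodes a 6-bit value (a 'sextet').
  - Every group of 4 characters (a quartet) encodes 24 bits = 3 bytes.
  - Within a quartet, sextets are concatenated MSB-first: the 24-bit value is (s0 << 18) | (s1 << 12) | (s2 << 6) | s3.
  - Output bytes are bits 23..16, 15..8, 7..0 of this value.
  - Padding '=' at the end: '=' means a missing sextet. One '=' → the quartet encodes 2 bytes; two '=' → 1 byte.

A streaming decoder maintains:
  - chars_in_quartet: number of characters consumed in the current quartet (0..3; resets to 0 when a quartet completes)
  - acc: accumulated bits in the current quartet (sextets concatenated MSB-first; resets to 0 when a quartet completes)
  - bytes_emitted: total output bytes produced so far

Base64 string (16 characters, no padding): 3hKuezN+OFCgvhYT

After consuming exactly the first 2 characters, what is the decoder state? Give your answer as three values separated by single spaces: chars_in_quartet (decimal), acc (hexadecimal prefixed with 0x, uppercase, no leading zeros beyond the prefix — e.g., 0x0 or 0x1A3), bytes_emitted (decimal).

Answer: 2 0xDE1 0

Derivation:
After char 0 ('3'=55): chars_in_quartet=1 acc=0x37 bytes_emitted=0
After char 1 ('h'=33): chars_in_quartet=2 acc=0xDE1 bytes_emitted=0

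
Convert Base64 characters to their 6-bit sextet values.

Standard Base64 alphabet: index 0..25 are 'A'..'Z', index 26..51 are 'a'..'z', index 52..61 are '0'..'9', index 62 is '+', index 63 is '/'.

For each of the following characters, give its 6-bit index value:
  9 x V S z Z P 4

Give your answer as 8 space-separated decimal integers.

'9': 0..9 range, 52 + ord('9') − ord('0') = 61
'x': a..z range, 26 + ord('x') − ord('a') = 49
'V': A..Z range, ord('V') − ord('A') = 21
'S': A..Z range, ord('S') − ord('A') = 18
'z': a..z range, 26 + ord('z') − ord('a') = 51
'Z': A..Z range, ord('Z') − ord('A') = 25
'P': A..Z range, ord('P') − ord('A') = 15
'4': 0..9 range, 52 + ord('4') − ord('0') = 56

Answer: 61 49 21 18 51 25 15 56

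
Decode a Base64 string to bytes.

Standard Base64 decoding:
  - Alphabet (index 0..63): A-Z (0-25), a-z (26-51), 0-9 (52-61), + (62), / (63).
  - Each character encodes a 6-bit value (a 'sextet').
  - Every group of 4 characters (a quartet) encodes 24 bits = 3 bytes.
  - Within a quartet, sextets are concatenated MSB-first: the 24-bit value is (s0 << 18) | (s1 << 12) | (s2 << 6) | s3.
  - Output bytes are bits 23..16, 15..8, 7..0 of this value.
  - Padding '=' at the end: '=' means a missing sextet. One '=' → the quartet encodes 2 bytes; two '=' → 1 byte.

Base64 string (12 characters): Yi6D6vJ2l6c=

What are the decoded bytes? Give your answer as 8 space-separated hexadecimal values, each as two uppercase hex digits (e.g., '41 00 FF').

Answer: 62 2E 83 EA F2 76 97 A7

Derivation:
After char 0 ('Y'=24): chars_in_quartet=1 acc=0x18 bytes_emitted=0
After char 1 ('i'=34): chars_in_quartet=2 acc=0x622 bytes_emitted=0
After char 2 ('6'=58): chars_in_quartet=3 acc=0x188BA bytes_emitted=0
After char 3 ('D'=3): chars_in_quartet=4 acc=0x622E83 -> emit 62 2E 83, reset; bytes_emitted=3
After char 4 ('6'=58): chars_in_quartet=1 acc=0x3A bytes_emitted=3
After char 5 ('v'=47): chars_in_quartet=2 acc=0xEAF bytes_emitted=3
After char 6 ('J'=9): chars_in_quartet=3 acc=0x3ABC9 bytes_emitted=3
After char 7 ('2'=54): chars_in_quartet=4 acc=0xEAF276 -> emit EA F2 76, reset; bytes_emitted=6
After char 8 ('l'=37): chars_in_quartet=1 acc=0x25 bytes_emitted=6
After char 9 ('6'=58): chars_in_quartet=2 acc=0x97A bytes_emitted=6
After char 10 ('c'=28): chars_in_quartet=3 acc=0x25E9C bytes_emitted=6
Padding '=': partial quartet acc=0x25E9C -> emit 97 A7; bytes_emitted=8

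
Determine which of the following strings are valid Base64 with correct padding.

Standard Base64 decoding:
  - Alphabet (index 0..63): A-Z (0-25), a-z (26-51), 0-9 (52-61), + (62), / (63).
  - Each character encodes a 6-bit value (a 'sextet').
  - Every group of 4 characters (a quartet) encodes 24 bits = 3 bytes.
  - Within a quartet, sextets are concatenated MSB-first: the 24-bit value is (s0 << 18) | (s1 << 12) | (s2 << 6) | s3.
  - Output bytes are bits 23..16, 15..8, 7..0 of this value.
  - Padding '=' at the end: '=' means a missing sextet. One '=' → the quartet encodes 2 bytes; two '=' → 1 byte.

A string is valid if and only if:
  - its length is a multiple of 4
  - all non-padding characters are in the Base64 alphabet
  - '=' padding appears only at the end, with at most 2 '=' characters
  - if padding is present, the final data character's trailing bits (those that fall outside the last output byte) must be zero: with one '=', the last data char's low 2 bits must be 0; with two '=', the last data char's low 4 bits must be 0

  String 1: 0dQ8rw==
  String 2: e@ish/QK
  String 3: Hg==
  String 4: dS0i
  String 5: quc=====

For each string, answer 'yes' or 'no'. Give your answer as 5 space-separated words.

String 1: '0dQ8rw==' → valid
String 2: 'e@ish/QK' → invalid (bad char(s): ['@'])
String 3: 'Hg==' → valid
String 4: 'dS0i' → valid
String 5: 'quc=====' → invalid (5 pad chars (max 2))

Answer: yes no yes yes no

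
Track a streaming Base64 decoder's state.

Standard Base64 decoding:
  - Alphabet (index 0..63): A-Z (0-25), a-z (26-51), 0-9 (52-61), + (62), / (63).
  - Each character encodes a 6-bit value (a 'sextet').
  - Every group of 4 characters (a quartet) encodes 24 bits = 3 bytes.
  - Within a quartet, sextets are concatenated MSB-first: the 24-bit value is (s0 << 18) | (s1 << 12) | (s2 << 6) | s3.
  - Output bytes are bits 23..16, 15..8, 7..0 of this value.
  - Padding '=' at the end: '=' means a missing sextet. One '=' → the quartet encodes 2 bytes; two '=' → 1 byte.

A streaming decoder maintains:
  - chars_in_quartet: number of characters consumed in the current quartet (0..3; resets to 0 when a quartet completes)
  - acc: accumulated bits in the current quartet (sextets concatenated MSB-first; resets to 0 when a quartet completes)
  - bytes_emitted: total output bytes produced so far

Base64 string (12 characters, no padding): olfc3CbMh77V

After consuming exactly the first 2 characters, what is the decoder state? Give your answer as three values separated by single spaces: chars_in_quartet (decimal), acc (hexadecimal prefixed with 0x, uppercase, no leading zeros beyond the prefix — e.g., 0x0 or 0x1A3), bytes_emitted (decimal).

After char 0 ('o'=40): chars_in_quartet=1 acc=0x28 bytes_emitted=0
After char 1 ('l'=37): chars_in_quartet=2 acc=0xA25 bytes_emitted=0

Answer: 2 0xA25 0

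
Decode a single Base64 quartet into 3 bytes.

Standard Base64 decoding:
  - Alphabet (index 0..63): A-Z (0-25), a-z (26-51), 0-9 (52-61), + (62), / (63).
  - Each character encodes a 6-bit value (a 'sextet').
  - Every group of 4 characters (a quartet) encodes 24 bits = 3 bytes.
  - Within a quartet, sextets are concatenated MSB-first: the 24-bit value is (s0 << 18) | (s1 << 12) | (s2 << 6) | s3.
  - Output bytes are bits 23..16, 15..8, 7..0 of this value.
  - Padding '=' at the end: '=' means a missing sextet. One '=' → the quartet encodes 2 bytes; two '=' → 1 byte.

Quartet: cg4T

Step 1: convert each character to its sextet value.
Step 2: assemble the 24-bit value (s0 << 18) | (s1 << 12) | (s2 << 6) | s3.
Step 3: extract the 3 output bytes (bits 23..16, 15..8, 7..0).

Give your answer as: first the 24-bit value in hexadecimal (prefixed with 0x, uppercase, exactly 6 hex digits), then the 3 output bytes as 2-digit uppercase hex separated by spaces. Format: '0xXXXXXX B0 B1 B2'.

Sextets: c=28, g=32, 4=56, T=19
24-bit: (28<<18) | (32<<12) | (56<<6) | 19
      = 0x700000 | 0x020000 | 0x000E00 | 0x000013
      = 0x720E13
Bytes: (v>>16)&0xFF=72, (v>>8)&0xFF=0E, v&0xFF=13

Answer: 0x720E13 72 0E 13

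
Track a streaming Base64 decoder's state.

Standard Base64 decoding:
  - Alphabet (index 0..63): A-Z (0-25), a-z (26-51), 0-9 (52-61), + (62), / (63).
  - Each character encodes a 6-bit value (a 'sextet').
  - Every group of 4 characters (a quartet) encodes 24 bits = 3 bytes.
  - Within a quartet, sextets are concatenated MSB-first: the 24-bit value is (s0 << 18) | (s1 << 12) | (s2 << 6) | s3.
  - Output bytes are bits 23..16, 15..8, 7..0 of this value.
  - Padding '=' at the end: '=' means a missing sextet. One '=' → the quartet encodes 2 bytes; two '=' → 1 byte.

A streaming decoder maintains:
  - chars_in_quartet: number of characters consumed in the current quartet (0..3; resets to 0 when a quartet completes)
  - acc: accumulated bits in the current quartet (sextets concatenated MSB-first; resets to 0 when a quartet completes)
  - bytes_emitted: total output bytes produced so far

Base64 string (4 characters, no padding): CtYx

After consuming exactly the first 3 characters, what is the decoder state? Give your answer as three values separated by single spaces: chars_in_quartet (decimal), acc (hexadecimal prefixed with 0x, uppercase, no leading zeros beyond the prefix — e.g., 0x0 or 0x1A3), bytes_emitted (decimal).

Answer: 3 0x2B58 0

Derivation:
After char 0 ('C'=2): chars_in_quartet=1 acc=0x2 bytes_emitted=0
After char 1 ('t'=45): chars_in_quartet=2 acc=0xAD bytes_emitted=0
After char 2 ('Y'=24): chars_in_quartet=3 acc=0x2B58 bytes_emitted=0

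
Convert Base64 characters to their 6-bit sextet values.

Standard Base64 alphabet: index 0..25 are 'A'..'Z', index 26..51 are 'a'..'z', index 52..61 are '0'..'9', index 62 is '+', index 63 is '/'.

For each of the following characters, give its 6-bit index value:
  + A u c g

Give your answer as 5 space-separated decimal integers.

'+': index 62
'A': A..Z range, ord('A') − ord('A') = 0
'u': a..z range, 26 + ord('u') − ord('a') = 46
'c': a..z range, 26 + ord('c') − ord('a') = 28
'g': a..z range, 26 + ord('g') − ord('a') = 32

Answer: 62 0 46 28 32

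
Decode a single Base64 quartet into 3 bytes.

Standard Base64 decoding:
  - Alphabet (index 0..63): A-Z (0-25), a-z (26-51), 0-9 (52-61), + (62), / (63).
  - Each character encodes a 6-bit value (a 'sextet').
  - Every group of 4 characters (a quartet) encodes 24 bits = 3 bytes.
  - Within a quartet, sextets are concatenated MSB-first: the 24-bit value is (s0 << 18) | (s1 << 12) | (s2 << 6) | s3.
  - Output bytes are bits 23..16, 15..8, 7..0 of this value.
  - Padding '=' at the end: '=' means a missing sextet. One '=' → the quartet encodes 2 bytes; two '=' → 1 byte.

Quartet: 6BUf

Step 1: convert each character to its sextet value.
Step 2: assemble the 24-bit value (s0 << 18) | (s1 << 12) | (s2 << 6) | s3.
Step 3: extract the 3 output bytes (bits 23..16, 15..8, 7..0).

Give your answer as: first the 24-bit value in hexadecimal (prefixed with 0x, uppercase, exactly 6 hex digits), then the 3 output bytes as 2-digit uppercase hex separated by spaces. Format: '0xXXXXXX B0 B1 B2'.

Sextets: 6=58, B=1, U=20, f=31
24-bit: (58<<18) | (1<<12) | (20<<6) | 31
      = 0xE80000 | 0x001000 | 0x000500 | 0x00001F
      = 0xE8151F
Bytes: (v>>16)&0xFF=E8, (v>>8)&0xFF=15, v&0xFF=1F

Answer: 0xE8151F E8 15 1F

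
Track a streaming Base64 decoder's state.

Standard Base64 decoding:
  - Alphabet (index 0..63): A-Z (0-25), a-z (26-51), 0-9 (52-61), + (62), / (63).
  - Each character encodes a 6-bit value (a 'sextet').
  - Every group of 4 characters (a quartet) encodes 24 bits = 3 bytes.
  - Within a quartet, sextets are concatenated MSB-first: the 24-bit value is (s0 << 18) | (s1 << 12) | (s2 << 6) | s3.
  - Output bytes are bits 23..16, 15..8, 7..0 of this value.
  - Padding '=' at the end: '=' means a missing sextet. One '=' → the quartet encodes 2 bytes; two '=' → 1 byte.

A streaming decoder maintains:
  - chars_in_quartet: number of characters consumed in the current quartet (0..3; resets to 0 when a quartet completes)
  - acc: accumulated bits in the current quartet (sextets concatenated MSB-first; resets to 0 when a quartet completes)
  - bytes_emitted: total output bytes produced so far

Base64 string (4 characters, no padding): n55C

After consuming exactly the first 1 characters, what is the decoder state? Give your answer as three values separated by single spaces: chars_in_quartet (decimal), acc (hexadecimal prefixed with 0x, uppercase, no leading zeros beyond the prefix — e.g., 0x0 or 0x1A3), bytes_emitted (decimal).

Answer: 1 0x27 0

Derivation:
After char 0 ('n'=39): chars_in_quartet=1 acc=0x27 bytes_emitted=0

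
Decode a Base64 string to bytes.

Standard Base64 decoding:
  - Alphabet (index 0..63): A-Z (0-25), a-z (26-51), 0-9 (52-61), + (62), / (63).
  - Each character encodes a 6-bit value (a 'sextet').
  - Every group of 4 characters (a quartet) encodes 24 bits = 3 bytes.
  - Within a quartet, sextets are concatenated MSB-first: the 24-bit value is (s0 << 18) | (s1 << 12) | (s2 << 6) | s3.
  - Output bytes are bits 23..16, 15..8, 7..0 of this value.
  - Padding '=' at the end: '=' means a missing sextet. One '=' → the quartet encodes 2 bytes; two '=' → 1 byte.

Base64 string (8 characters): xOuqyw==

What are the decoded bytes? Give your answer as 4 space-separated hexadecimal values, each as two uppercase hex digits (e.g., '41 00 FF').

Answer: C4 EB AA CB

Derivation:
After char 0 ('x'=49): chars_in_quartet=1 acc=0x31 bytes_emitted=0
After char 1 ('O'=14): chars_in_quartet=2 acc=0xC4E bytes_emitted=0
After char 2 ('u'=46): chars_in_quartet=3 acc=0x313AE bytes_emitted=0
After char 3 ('q'=42): chars_in_quartet=4 acc=0xC4EBAA -> emit C4 EB AA, reset; bytes_emitted=3
After char 4 ('y'=50): chars_in_quartet=1 acc=0x32 bytes_emitted=3
After char 5 ('w'=48): chars_in_quartet=2 acc=0xCB0 bytes_emitted=3
Padding '==': partial quartet acc=0xCB0 -> emit CB; bytes_emitted=4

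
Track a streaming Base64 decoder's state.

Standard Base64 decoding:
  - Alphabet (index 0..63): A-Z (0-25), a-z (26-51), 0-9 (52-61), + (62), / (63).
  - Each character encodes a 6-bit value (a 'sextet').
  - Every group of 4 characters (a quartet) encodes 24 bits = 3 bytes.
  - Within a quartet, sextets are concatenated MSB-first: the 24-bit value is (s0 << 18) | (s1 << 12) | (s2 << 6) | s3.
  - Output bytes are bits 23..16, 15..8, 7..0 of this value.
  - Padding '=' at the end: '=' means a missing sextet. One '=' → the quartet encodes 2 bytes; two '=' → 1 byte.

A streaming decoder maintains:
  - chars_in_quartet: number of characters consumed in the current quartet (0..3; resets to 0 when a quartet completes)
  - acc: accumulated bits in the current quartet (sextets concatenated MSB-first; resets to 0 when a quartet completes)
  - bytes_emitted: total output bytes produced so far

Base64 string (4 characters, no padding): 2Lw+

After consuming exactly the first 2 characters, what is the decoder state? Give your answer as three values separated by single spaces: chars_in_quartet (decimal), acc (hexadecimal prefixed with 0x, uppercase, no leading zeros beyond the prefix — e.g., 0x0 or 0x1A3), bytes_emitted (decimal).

After char 0 ('2'=54): chars_in_quartet=1 acc=0x36 bytes_emitted=0
After char 1 ('L'=11): chars_in_quartet=2 acc=0xD8B bytes_emitted=0

Answer: 2 0xD8B 0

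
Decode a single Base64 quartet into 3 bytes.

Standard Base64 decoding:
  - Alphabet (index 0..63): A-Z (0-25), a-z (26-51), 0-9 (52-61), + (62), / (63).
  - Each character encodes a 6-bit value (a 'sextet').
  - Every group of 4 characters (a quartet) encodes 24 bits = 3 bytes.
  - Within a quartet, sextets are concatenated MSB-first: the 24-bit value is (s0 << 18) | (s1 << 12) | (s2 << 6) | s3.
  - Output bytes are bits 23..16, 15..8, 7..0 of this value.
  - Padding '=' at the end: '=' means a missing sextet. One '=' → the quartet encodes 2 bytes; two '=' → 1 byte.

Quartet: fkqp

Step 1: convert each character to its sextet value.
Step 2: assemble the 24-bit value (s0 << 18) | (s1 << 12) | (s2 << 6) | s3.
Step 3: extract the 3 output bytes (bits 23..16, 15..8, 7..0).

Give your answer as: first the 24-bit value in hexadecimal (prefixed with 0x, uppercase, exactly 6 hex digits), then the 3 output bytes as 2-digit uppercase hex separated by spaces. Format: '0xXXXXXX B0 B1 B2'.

Sextets: f=31, k=36, q=42, p=41
24-bit: (31<<18) | (36<<12) | (42<<6) | 41
      = 0x7C0000 | 0x024000 | 0x000A80 | 0x000029
      = 0x7E4AA9
Bytes: (v>>16)&0xFF=7E, (v>>8)&0xFF=4A, v&0xFF=A9

Answer: 0x7E4AA9 7E 4A A9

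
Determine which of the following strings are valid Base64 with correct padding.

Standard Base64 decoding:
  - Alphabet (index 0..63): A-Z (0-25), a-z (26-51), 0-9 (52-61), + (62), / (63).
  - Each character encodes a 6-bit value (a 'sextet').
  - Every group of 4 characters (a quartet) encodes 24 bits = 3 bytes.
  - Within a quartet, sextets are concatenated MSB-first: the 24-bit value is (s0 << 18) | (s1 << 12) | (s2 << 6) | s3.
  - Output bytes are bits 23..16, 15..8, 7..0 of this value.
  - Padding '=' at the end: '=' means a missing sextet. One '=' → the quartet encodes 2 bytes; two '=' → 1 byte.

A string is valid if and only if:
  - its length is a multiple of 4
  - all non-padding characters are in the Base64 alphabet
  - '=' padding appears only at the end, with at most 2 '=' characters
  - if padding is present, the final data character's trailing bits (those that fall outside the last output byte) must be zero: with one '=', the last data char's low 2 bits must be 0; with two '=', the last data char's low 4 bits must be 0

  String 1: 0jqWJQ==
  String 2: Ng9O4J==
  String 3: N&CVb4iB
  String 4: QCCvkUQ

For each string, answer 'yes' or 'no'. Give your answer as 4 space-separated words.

Answer: yes no no no

Derivation:
String 1: '0jqWJQ==' → valid
String 2: 'Ng9O4J==' → invalid (bad trailing bits)
String 3: 'N&CVb4iB' → invalid (bad char(s): ['&'])
String 4: 'QCCvkUQ' → invalid (len=7 not mult of 4)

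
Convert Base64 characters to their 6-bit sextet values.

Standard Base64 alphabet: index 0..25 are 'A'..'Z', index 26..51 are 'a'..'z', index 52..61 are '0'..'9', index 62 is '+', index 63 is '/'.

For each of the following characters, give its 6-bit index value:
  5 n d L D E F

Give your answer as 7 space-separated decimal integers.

'5': 0..9 range, 52 + ord('5') − ord('0') = 57
'n': a..z range, 26 + ord('n') − ord('a') = 39
'd': a..z range, 26 + ord('d') − ord('a') = 29
'L': A..Z range, ord('L') − ord('A') = 11
'D': A..Z range, ord('D') − ord('A') = 3
'E': A..Z range, ord('E') − ord('A') = 4
'F': A..Z range, ord('F') − ord('A') = 5

Answer: 57 39 29 11 3 4 5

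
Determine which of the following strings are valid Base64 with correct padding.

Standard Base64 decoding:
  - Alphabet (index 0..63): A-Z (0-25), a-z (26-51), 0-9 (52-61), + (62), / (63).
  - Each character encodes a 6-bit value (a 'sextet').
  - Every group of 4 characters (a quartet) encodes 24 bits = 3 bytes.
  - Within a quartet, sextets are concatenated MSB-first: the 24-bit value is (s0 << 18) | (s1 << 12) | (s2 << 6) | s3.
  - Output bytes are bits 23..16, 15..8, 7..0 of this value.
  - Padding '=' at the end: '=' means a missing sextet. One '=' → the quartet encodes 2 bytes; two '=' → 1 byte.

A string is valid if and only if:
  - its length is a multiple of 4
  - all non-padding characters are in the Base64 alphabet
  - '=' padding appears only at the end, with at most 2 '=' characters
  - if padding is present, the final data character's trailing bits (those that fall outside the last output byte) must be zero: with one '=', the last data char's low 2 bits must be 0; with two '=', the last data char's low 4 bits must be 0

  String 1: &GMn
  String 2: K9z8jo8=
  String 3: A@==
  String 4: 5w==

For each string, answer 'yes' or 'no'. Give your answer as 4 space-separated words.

Answer: no yes no yes

Derivation:
String 1: '&GMn' → invalid (bad char(s): ['&'])
String 2: 'K9z8jo8=' → valid
String 3: 'A@==' → invalid (bad char(s): ['@'])
String 4: '5w==' → valid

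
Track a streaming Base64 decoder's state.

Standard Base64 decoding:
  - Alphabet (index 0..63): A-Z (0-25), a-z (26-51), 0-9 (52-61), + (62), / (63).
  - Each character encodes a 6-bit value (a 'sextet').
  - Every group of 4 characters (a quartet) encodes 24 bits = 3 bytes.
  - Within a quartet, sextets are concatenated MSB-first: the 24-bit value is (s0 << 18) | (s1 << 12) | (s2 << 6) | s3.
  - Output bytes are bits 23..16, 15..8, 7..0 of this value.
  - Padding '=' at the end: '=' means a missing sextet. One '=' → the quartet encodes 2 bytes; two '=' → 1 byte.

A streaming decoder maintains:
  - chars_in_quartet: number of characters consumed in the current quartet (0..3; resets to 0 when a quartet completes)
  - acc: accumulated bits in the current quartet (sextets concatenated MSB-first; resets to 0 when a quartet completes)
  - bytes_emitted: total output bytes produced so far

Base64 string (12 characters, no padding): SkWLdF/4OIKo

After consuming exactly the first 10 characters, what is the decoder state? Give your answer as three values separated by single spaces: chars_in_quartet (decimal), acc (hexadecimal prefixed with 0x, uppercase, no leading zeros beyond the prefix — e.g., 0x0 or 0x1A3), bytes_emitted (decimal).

After char 0 ('S'=18): chars_in_quartet=1 acc=0x12 bytes_emitted=0
After char 1 ('k'=36): chars_in_quartet=2 acc=0x4A4 bytes_emitted=0
After char 2 ('W'=22): chars_in_quartet=3 acc=0x12916 bytes_emitted=0
After char 3 ('L'=11): chars_in_quartet=4 acc=0x4A458B -> emit 4A 45 8B, reset; bytes_emitted=3
After char 4 ('d'=29): chars_in_quartet=1 acc=0x1D bytes_emitted=3
After char 5 ('F'=5): chars_in_quartet=2 acc=0x745 bytes_emitted=3
After char 6 ('/'=63): chars_in_quartet=3 acc=0x1D17F bytes_emitted=3
After char 7 ('4'=56): chars_in_quartet=4 acc=0x745FF8 -> emit 74 5F F8, reset; bytes_emitted=6
After char 8 ('O'=14): chars_in_quartet=1 acc=0xE bytes_emitted=6
After char 9 ('I'=8): chars_in_quartet=2 acc=0x388 bytes_emitted=6

Answer: 2 0x388 6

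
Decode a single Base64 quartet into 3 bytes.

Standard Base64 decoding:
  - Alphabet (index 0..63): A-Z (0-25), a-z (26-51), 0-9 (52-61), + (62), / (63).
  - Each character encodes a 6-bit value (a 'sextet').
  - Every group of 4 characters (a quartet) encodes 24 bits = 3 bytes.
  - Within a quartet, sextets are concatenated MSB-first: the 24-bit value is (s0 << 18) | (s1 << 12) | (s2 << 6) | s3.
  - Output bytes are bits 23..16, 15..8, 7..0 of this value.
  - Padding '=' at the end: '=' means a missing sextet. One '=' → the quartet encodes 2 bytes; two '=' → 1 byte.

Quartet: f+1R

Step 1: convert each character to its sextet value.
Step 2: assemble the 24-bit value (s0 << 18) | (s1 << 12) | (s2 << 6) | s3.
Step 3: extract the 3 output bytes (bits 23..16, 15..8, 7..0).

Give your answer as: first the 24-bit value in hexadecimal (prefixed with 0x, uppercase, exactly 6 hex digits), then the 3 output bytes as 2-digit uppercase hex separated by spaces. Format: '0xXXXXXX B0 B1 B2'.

Answer: 0x7FED51 7F ED 51

Derivation:
Sextets: f=31, +=62, 1=53, R=17
24-bit: (31<<18) | (62<<12) | (53<<6) | 17
      = 0x7C0000 | 0x03E000 | 0x000D40 | 0x000011
      = 0x7FED51
Bytes: (v>>16)&0xFF=7F, (v>>8)&0xFF=ED, v&0xFF=51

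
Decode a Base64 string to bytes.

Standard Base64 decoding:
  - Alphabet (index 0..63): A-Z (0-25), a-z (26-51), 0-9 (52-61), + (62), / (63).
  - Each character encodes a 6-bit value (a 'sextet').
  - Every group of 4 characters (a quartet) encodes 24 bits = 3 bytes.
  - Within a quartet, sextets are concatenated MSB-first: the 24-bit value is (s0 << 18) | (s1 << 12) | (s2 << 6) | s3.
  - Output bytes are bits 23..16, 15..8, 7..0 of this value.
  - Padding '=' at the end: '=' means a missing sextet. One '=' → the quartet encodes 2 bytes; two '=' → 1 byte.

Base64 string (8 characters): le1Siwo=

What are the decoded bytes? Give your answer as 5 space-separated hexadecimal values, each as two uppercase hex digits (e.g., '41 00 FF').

Answer: 95 ED 52 8B 0A

Derivation:
After char 0 ('l'=37): chars_in_quartet=1 acc=0x25 bytes_emitted=0
After char 1 ('e'=30): chars_in_quartet=2 acc=0x95E bytes_emitted=0
After char 2 ('1'=53): chars_in_quartet=3 acc=0x257B5 bytes_emitted=0
After char 3 ('S'=18): chars_in_quartet=4 acc=0x95ED52 -> emit 95 ED 52, reset; bytes_emitted=3
After char 4 ('i'=34): chars_in_quartet=1 acc=0x22 bytes_emitted=3
After char 5 ('w'=48): chars_in_quartet=2 acc=0x8B0 bytes_emitted=3
After char 6 ('o'=40): chars_in_quartet=3 acc=0x22C28 bytes_emitted=3
Padding '=': partial quartet acc=0x22C28 -> emit 8B 0A; bytes_emitted=5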